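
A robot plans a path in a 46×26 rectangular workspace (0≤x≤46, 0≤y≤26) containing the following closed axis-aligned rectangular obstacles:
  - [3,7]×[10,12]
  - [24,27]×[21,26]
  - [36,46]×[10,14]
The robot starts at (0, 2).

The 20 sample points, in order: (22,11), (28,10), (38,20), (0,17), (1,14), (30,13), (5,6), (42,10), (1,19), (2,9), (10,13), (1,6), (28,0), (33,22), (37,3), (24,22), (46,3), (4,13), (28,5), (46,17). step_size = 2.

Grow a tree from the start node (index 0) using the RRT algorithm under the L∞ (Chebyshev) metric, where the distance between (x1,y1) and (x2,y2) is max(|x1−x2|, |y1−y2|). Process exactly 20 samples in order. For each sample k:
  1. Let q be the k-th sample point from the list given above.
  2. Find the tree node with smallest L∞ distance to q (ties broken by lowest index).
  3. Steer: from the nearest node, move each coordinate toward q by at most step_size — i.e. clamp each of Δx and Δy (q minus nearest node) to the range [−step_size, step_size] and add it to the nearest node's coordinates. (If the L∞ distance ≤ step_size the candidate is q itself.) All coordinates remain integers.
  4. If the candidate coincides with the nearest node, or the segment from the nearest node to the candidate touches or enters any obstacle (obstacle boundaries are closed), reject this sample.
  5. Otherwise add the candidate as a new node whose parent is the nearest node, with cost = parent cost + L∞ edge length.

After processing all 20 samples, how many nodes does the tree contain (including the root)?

Node count: 17

1. q=(22,11) nearest=0 d=22 new=(2,4) → add node 1 parent=0 cost=2
2. q=(28,10) nearest=1 d=26 new=(4,6) → add node 2 parent=1 cost=4
3. q=(38,20) nearest=2 d=34 new=(6,8) → add node 3 parent=2 cost=6
4. q=(0,17) nearest=3 d=9 new=(4,10) → blocked by [3,7]×[10,12], reject
5. q=(1,14) nearest=3 d=6 new=(4,10) → blocked by [3,7]×[10,12], reject
6. q=(30,13) nearest=3 d=24 new=(8,10) → add node 4 parent=3 cost=8
7. q=(5,6) nearest=2 d=1 new=(5,6) → add node 5 parent=2 cost=5
8. q=(42,10) nearest=4 d=34 new=(10,10) → add node 6 parent=4 cost=10
9. q=(1,19) nearest=4 d=9 new=(6,12) → blocked by [3,7]×[10,12], reject
10. q=(2,9) nearest=2 d=3 new=(2,8) → add node 7 parent=2 cost=6
11. q=(10,13) nearest=4 d=3 new=(10,12) → add node 8 parent=4 cost=10
12. q=(1,6) nearest=1 d=2 new=(1,6) → add node 9 parent=1 cost=4
13. q=(28,0) nearest=6 d=18 new=(12,8) → add node 10 parent=6 cost=12
14. q=(33,22) nearest=10 d=21 new=(14,10) → add node 11 parent=10 cost=14
15. q=(37,3) nearest=11 d=23 new=(16,8) → add node 12 parent=11 cost=16
16. q=(24,22) nearest=11 d=12 new=(16,12) → add node 13 parent=11 cost=16
17. q=(46,3) nearest=12 d=30 new=(18,6) → add node 14 parent=12 cost=18
18. q=(4,13) nearest=4 d=4 new=(6,12) → blocked by [3,7]×[10,12], reject
19. q=(28,5) nearest=14 d=10 new=(20,5) → add node 15 parent=14 cost=20
20. q=(46,17) nearest=15 d=26 new=(22,7) → add node 16 parent=15 cost=22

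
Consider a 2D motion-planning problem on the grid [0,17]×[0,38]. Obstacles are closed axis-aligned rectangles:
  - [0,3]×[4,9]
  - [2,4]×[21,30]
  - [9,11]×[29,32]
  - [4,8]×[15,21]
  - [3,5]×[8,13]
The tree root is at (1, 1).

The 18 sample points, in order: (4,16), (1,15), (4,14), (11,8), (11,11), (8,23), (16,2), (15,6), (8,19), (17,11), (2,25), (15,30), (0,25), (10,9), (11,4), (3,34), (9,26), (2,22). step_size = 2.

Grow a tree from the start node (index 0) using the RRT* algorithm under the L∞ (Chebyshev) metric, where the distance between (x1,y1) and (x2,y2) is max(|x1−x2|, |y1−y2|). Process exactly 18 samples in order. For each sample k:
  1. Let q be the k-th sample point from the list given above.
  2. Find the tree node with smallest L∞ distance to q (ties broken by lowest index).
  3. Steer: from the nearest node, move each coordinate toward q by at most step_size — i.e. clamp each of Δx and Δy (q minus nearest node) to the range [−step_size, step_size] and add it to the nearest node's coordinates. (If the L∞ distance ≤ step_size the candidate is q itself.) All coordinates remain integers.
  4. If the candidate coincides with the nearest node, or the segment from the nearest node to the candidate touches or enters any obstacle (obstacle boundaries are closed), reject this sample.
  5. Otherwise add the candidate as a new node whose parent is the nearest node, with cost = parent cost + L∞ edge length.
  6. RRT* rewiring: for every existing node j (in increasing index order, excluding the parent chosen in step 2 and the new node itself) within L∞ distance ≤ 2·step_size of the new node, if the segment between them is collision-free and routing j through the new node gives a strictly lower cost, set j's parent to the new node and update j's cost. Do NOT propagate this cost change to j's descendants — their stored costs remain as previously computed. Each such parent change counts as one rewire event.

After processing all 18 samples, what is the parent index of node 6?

Parent of node 6: 4

1. q=(4,16) nearest=0 d=15 new=(3,3) → add node 1 parent=0 cost=2
2. q=(1,15) nearest=1 d=12 new=(1,5) → blocked by [0,3]×[4,9], reject
3. q=(4,14) nearest=1 d=11 new=(4,5) → add node 2 parent=1 cost=4
4. q=(11,8) nearest=2 d=7 new=(6,7) → add node 3 parent=2 cost=6
5. q=(11,11) nearest=3 d=5 new=(8,9) → add node 4 parent=3 cost=8
6. q=(8,23) nearest=4 d=14 new=(8,11) → add node 5 parent=4 cost=10
7. q=(16,2) nearest=4 d=8 new=(10,7) → add node 6 parent=4 cost=10
8. q=(15,6) nearest=6 d=5 new=(12,6) → add node 7 parent=6 cost=12
9. q=(8,19) nearest=5 d=8 new=(8,13) → add node 8 parent=5 cost=12
10. q=(17,11) nearest=7 d=5 new=(14,8) → add node 9 parent=7 cost=14
11. q=(2,25) nearest=8 d=12 new=(6,15) → blocked by [4,8]×[15,21], reject
12. q=(15,30) nearest=8 d=17 new=(10,15) → add node 10 parent=8 cost=14
13. q=(0,25) nearest=10 d=10 new=(8,17) → blocked by [4,8]×[15,21], reject
14. q=(10,9) nearest=4 d=2 new=(10,9) → add node 11 parent=4 cost=10
15. q=(11,4) nearest=7 d=2 new=(11,4) → add node 12 parent=7 cost=14
16. q=(3,34) nearest=10 d=19 new=(8,17) → blocked by [4,8]×[15,21], reject
17. q=(9,26) nearest=10 d=11 new=(9,17) → add node 13 parent=10 cost=16
18. q=(2,22) nearest=13 d=7 new=(7,19) → blocked by [4,8]×[15,21], reject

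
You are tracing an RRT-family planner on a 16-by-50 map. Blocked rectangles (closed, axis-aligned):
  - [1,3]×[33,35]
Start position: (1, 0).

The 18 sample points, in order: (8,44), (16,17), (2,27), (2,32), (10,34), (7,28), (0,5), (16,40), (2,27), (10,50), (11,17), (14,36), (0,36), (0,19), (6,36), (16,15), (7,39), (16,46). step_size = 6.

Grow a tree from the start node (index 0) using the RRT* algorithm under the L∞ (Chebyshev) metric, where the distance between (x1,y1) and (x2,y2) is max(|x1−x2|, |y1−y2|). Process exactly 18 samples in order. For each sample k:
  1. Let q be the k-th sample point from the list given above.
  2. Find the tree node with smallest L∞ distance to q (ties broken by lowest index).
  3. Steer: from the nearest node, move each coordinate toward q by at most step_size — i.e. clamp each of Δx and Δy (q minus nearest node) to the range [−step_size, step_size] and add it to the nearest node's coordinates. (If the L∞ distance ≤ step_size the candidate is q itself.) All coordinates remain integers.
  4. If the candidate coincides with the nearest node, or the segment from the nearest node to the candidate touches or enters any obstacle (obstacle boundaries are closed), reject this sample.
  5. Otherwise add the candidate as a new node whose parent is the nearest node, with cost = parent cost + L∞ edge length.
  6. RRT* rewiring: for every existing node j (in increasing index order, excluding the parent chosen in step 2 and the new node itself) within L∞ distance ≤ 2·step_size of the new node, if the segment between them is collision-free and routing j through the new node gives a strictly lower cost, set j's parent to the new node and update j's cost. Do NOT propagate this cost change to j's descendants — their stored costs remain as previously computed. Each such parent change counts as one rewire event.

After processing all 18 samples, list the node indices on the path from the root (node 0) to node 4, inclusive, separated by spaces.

1. q=(8,44) nearest=0 d=44 new=(7,6) → add node 1 parent=0 cost=6
2. q=(16,17) nearest=1 d=11 new=(13,12) → add node 2 parent=1 cost=12
3. q=(2,27) nearest=2 d=15 new=(7,18) → add node 3 parent=2 cost=18
4. q=(2,32) nearest=3 d=14 new=(2,24) → add node 4 parent=3 cost=24
5. q=(10,34) nearest=4 d=10 new=(8,30) → add node 5 parent=4 cost=30
6. q=(7,28) nearest=5 d=2 new=(7,28) → add node 6 parent=5 cost=32
7. q=(0,5) nearest=0 d=5 new=(0,5) → add node 7 parent=0 cost=5
8. q=(16,40) nearest=5 d=10 new=(14,36) → add node 8 parent=5 cost=36
9. q=(2,27) nearest=4 d=3 new=(2,27) → add node 9 parent=4 cost=27
10. q=(10,50) nearest=8 d=14 new=(10,42) → add node 10 parent=8 cost=42
11. q=(11,17) nearest=3 d=4 new=(11,17) → add node 11 parent=3 cost=22
12. q=(14,36) nearest=8 d=0 → coincident, reject
13. q=(0,36) nearest=5 d=8 new=(2,36) → blocked by [1,3]×[33,35], reject
14. q=(0,19) nearest=4 d=5 new=(0,19) → add node 12 parent=4 cost=29
15. q=(6,36) nearest=5 d=6 new=(6,36) → add node 13 parent=5 cost=36
16. q=(16,15) nearest=2 d=3 new=(16,15) → add node 14 parent=2 cost=15; rewire 11→14 (20<22)
17. q=(7,39) nearest=10 d=3 new=(7,39) → add node 15 parent=10 cost=45
18. q=(16,46) nearest=10 d=6 new=(16,46) → add node 16 parent=10 cost=48

Path: 0 1 2 3 4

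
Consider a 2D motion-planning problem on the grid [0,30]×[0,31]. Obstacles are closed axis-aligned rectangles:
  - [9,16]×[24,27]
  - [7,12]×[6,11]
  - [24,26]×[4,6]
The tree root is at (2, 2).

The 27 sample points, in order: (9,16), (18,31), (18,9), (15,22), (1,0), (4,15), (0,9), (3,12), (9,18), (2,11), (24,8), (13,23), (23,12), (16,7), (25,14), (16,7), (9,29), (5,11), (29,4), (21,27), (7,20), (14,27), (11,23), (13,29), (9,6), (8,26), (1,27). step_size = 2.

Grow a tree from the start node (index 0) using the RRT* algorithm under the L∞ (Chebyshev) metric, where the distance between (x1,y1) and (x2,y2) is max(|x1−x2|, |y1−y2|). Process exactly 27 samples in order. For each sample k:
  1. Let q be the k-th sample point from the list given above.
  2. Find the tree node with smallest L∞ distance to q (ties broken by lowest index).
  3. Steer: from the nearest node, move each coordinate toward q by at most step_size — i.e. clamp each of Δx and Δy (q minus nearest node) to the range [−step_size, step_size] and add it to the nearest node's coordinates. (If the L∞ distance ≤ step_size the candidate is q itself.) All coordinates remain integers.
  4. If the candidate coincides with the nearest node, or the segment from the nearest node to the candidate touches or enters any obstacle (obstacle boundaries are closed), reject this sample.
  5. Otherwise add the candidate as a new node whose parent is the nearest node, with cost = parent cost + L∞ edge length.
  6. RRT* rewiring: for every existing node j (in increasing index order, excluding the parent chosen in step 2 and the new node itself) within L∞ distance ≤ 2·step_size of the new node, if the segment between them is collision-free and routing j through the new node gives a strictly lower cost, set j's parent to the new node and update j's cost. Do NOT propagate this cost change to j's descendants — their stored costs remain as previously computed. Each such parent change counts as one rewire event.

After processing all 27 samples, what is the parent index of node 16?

1. q=(9,16) nearest=0 d=14 new=(4,4) → add node 1 parent=0 cost=2
2. q=(18,31) nearest=1 d=27 new=(6,6) → add node 2 parent=1 cost=4
3. q=(18,9) nearest=2 d=12 new=(8,8) → blocked by [7,12]×[6,11], reject
4. q=(15,22) nearest=2 d=16 new=(8,8) → blocked by [7,12]×[6,11], reject
5. q=(1,0) nearest=0 d=2 new=(1,0) → add node 3 parent=0 cost=2
6. q=(4,15) nearest=2 d=9 new=(4,8) → add node 4 parent=2 cost=6
7. q=(0,9) nearest=4 d=4 new=(2,9) → add node 5 parent=4 cost=8
8. q=(3,12) nearest=5 d=3 new=(3,11) → add node 6 parent=5 cost=10
9. q=(9,18) nearest=6 d=7 new=(5,13) → add node 7 parent=6 cost=12
10. q=(2,11) nearest=6 d=1 new=(2,11) → add node 8 parent=6 cost=11
11. q=(24,8) nearest=2 d=18 new=(8,8) → blocked by [7,12]×[6,11], reject
12. q=(13,23) nearest=7 d=10 new=(7,15) → add node 9 parent=7 cost=14
13. q=(23,12) nearest=9 d=16 new=(9,13) → add node 10 parent=9 cost=16
14. q=(16,7) nearest=10 d=7 new=(11,11) → blocked by [7,12]×[6,11], reject
15. q=(25,14) nearest=10 d=16 new=(11,14) → add node 11 parent=10 cost=18
16. q=(16,7) nearest=10 d=7 new=(11,11) → blocked by [7,12]×[6,11], reject
17. q=(9,29) nearest=9 d=14 new=(9,17) → add node 12 parent=9 cost=16
18. q=(5,11) nearest=6 d=2 new=(5,11) → add node 13 parent=6 cost=12
19. q=(29,4) nearest=11 d=18 new=(13,12) → add node 14 parent=11 cost=20
20. q=(21,27) nearest=12 d=12 new=(11,19) → add node 15 parent=12 cost=18
21. q=(7,20) nearest=12 d=3 new=(7,19) → add node 16 parent=12 cost=18
22. q=(14,27) nearest=15 d=8 new=(13,21) → add node 17 parent=15 cost=20
23. q=(11,23) nearest=17 d=2 new=(11,23) → add node 18 parent=17 cost=22
24. q=(13,29) nearest=18 d=6 new=(13,25) → blocked by [9,16]×[24,27], reject
25. q=(9,6) nearest=2 d=3 new=(8,6) → blocked by [7,12]×[6,11], reject
26. q=(8,26) nearest=18 d=3 new=(9,25) → blocked by [9,16]×[24,27], reject
27. q=(1,27) nearest=16 d=8 new=(5,21) → add node 19 parent=16 cost=20

Parent of node 16: 12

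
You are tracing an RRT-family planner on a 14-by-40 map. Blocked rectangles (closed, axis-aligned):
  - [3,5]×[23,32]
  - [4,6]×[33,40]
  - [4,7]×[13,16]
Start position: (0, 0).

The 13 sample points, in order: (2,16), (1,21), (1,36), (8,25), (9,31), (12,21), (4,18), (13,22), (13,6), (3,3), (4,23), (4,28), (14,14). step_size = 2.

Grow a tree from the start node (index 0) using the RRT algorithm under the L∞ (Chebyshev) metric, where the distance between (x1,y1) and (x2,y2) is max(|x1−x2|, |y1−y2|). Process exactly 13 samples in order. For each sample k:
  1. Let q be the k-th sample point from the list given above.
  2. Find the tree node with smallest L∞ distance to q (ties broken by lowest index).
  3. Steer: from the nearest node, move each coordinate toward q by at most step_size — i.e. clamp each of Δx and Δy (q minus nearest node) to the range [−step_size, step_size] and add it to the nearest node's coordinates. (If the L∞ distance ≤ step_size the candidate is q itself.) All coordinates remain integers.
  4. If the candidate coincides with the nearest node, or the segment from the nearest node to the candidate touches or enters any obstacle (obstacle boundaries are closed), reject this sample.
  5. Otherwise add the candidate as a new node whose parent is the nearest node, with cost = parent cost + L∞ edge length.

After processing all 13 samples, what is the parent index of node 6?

Parent of node 6: 5

1. q=(2,16) nearest=0 d=16 new=(2,2) → add node 1 parent=0 cost=2
2. q=(1,21) nearest=1 d=19 new=(1,4) → add node 2 parent=1 cost=4
3. q=(1,36) nearest=2 d=32 new=(1,6) → add node 3 parent=2 cost=6
4. q=(8,25) nearest=3 d=19 new=(3,8) → add node 4 parent=3 cost=8
5. q=(9,31) nearest=4 d=23 new=(5,10) → add node 5 parent=4 cost=10
6. q=(12,21) nearest=5 d=11 new=(7,12) → add node 6 parent=5 cost=12
7. q=(4,18) nearest=6 d=6 new=(5,14) → blocked by [4,7]×[13,16], reject
8. q=(13,22) nearest=6 d=10 new=(9,14) → add node 7 parent=6 cost=14
9. q=(13,6) nearest=6 d=6 new=(9,10) → add node 8 parent=6 cost=14
10. q=(3,3) nearest=1 d=1 new=(3,3) → add node 9 parent=1 cost=3
11. q=(4,23) nearest=7 d=9 new=(7,16) → blocked by [4,7]×[13,16], reject
12. q=(4,28) nearest=7 d=14 new=(7,16) → blocked by [4,7]×[13,16], reject
13. q=(14,14) nearest=7 d=5 new=(11,14) → add node 10 parent=7 cost=16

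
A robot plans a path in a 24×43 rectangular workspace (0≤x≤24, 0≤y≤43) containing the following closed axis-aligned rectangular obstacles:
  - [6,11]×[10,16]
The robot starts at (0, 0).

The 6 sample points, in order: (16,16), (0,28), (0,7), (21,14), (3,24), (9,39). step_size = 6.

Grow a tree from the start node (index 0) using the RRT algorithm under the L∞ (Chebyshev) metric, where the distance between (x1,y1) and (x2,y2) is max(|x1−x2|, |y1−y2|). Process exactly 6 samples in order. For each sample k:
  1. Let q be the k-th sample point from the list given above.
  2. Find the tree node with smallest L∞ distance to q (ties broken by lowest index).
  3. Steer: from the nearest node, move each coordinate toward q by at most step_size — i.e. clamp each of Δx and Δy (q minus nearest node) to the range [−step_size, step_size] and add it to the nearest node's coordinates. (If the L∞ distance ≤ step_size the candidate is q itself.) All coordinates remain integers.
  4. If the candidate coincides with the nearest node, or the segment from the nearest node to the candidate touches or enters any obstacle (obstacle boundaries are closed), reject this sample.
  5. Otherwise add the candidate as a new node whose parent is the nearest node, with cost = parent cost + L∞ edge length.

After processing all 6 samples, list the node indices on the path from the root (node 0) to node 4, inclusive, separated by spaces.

1. q=(16,16) nearest=0 d=16 new=(6,6) → add node 1 parent=0 cost=6
2. q=(0,28) nearest=1 d=22 new=(0,12) → add node 2 parent=1 cost=12
3. q=(0,7) nearest=2 d=5 new=(0,7) → add node 3 parent=2 cost=17
4. q=(21,14) nearest=1 d=15 new=(12,12) → blocked by [6,11]×[10,16], reject
5. q=(3,24) nearest=2 d=12 new=(3,18) → add node 4 parent=2 cost=18
6. q=(9,39) nearest=4 d=21 new=(9,24) → add node 5 parent=4 cost=24

Path: 0 1 2 4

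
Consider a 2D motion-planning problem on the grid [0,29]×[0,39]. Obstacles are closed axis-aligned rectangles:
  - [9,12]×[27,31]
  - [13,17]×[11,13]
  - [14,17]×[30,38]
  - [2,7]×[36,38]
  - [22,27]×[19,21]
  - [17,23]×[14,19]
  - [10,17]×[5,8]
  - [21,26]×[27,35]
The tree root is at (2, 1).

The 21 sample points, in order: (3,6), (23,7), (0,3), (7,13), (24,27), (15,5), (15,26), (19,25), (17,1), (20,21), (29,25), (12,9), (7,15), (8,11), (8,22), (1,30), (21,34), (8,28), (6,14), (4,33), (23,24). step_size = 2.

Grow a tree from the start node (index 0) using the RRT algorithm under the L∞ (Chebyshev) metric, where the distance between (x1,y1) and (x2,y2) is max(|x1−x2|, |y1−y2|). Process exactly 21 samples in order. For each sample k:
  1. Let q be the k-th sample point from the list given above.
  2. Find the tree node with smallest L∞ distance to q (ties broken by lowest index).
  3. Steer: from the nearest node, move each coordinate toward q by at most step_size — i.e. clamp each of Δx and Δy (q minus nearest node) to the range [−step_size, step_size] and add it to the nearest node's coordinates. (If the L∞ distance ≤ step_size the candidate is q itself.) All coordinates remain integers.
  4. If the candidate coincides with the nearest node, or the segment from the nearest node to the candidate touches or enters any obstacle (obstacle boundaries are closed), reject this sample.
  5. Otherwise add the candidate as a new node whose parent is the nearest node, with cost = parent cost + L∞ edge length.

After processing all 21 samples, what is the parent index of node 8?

Parent of node 8: 6

1. q=(3,6) nearest=0 d=5 new=(3,3) → add node 1 parent=0 cost=2
2. q=(23,7) nearest=1 d=20 new=(5,5) → add node 2 parent=1 cost=4
3. q=(0,3) nearest=0 d=2 new=(0,3) → add node 3 parent=0 cost=2
4. q=(7,13) nearest=2 d=8 new=(7,7) → add node 4 parent=2 cost=6
5. q=(24,27) nearest=4 d=20 new=(9,9) → add node 5 parent=4 cost=8
6. q=(15,5) nearest=5 d=6 new=(11,7) → blocked by [10,17]×[5,8], reject
7. q=(15,26) nearest=5 d=17 new=(11,11) → add node 6 parent=5 cost=10
8. q=(19,25) nearest=6 d=14 new=(13,13) → blocked by [13,17]×[11,13], reject
9. q=(17,1) nearest=5 d=8 new=(11,7) → blocked by [10,17]×[5,8], reject
10. q=(20,21) nearest=6 d=10 new=(13,13) → blocked by [13,17]×[11,13], reject
11. q=(29,25) nearest=6 d=18 new=(13,13) → blocked by [13,17]×[11,13], reject
12. q=(12,9) nearest=6 d=2 new=(12,9) → add node 7 parent=6 cost=12
13. q=(7,15) nearest=6 d=4 new=(9,13) → add node 8 parent=6 cost=12
14. q=(8,11) nearest=5 d=2 new=(8,11) → add node 9 parent=5 cost=10
15. q=(8,22) nearest=8 d=9 new=(8,15) → add node 10 parent=8 cost=14
16. q=(1,30) nearest=10 d=15 new=(6,17) → add node 11 parent=10 cost=16
17. q=(21,34) nearest=11 d=17 new=(8,19) → add node 12 parent=11 cost=18
18. q=(8,28) nearest=12 d=9 new=(8,21) → add node 13 parent=12 cost=20
19. q=(6,14) nearest=10 d=2 new=(6,14) → add node 14 parent=10 cost=16
20. q=(4,33) nearest=13 d=12 new=(6,23) → add node 15 parent=13 cost=22
21. q=(23,24) nearest=6 d=13 new=(13,13) → blocked by [13,17]×[11,13], reject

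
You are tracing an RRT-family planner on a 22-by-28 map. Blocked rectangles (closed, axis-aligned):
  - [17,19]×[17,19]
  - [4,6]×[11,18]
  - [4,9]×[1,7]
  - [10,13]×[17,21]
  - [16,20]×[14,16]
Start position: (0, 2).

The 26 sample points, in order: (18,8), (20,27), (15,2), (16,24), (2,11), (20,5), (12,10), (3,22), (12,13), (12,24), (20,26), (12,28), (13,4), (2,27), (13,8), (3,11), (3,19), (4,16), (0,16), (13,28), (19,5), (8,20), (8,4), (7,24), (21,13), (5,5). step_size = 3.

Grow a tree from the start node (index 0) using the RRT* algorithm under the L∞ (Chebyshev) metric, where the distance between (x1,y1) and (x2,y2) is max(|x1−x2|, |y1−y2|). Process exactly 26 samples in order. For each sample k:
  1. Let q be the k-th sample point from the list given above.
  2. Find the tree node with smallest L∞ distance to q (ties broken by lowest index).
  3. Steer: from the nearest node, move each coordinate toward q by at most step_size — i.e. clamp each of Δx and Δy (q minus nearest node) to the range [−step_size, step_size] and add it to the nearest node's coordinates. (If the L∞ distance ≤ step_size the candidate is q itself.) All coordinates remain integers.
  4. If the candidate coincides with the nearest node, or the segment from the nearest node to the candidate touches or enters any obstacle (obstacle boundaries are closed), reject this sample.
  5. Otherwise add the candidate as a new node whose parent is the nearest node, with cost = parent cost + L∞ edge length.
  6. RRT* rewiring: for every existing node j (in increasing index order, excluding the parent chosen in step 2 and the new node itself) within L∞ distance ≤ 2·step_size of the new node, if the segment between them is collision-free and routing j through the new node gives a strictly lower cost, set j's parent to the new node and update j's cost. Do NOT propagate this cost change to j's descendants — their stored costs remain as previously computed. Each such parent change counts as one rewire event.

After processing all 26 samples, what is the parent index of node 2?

1. q=(18,8) nearest=0 d=18 new=(3,5) → add node 1 parent=0 cost=3
2. q=(20,27) nearest=1 d=22 new=(6,8) → blocked by [4,9]×[1,7], reject
3. q=(15,2) nearest=1 d=12 new=(6,2) → blocked by [4,9]×[1,7], reject
4. q=(16,24) nearest=1 d=19 new=(6,8) → blocked by [4,9]×[1,7], reject
5. q=(2,11) nearest=1 d=6 new=(2,8) → add node 2 parent=1 cost=6
6. q=(20,5) nearest=1 d=17 new=(6,5) → blocked by [4,9]×[1,7], reject
7. q=(12,10) nearest=1 d=9 new=(6,8) → blocked by [4,9]×[1,7], reject
8. q=(3,22) nearest=2 d=14 new=(3,11) → add node 3 parent=2 cost=9
9. q=(12,13) nearest=1 d=9 new=(6,8) → blocked by [4,9]×[1,7], reject
10. q=(12,24) nearest=3 d=13 new=(6,14) → blocked by [4,6]×[11,18], reject
11. q=(20,26) nearest=3 d=17 new=(6,14) → blocked by [4,6]×[11,18], reject
12. q=(12,28) nearest=3 d=17 new=(6,14) → blocked by [4,6]×[11,18], reject
13. q=(13,4) nearest=1 d=10 new=(6,4) → blocked by [4,9]×[1,7], reject
14. q=(2,27) nearest=3 d=16 new=(2,14) → add node 4 parent=3 cost=12
15. q=(13,8) nearest=1 d=10 new=(6,8) → blocked by [4,9]×[1,7], reject
16. q=(3,11) nearest=3 d=0 → coincident, reject
17. q=(3,19) nearest=4 d=5 new=(3,17) → add node 5 parent=4 cost=15
18. q=(4,16) nearest=5 d=1 new=(4,16) → blocked by [4,6]×[11,18], reject
19. q=(0,16) nearest=4 d=2 new=(0,16) → add node 6 parent=4 cost=14
20. q=(13,28) nearest=5 d=11 new=(6,20) → blocked by [4,6]×[11,18], reject
21. q=(19,5) nearest=1 d=16 new=(6,5) → blocked by [4,9]×[1,7], reject
22. q=(8,20) nearest=5 d=5 new=(6,20) → blocked by [4,6]×[11,18], reject
23. q=(8,4) nearest=1 d=5 new=(6,4) → blocked by [4,9]×[1,7], reject
24. q=(7,24) nearest=5 d=7 new=(6,20) → blocked by [4,6]×[11,18], reject
25. q=(21,13) nearest=1 d=18 new=(6,8) → blocked by [4,9]×[1,7], reject
26. q=(5,5) nearest=1 d=2 new=(5,5) → blocked by [4,9]×[1,7], reject

Parent of node 2: 1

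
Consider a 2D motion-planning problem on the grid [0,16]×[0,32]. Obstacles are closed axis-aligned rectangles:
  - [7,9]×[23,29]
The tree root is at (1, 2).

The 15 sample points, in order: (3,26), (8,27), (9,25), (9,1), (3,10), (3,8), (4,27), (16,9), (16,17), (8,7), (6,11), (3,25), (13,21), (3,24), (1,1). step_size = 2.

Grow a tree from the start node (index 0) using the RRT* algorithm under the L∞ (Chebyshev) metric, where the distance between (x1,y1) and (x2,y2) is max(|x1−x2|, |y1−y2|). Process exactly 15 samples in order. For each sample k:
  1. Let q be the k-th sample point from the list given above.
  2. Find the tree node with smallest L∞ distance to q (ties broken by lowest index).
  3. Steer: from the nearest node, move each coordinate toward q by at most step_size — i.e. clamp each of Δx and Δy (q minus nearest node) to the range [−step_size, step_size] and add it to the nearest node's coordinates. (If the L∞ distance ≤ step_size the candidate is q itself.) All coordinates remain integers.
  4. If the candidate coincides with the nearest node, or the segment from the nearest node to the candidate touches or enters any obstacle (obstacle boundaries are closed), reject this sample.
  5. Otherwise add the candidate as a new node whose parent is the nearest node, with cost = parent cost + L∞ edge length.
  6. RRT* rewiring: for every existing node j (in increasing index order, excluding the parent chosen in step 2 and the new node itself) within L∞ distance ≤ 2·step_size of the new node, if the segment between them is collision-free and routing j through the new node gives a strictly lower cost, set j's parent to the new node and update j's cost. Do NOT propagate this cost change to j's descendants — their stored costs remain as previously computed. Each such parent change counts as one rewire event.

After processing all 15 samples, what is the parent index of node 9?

1. q=(3,26) nearest=0 d=24 new=(3,4) → add node 1 parent=0 cost=2
2. q=(8,27) nearest=1 d=23 new=(5,6) → add node 2 parent=1 cost=4
3. q=(9,25) nearest=2 d=19 new=(7,8) → add node 3 parent=2 cost=6
4. q=(9,1) nearest=2 d=5 new=(7,4) → add node 4 parent=2 cost=6
5. q=(3,10) nearest=2 d=4 new=(3,8) → add node 5 parent=2 cost=6
6. q=(3,8) nearest=5 d=0 → coincident, reject
7. q=(4,27) nearest=3 d=19 new=(5,10) → add node 6 parent=3 cost=8
8. q=(16,9) nearest=3 d=9 new=(9,9) → add node 7 parent=3 cost=8
9. q=(16,17) nearest=7 d=8 new=(11,11) → add node 8 parent=7 cost=10
10. q=(8,7) nearest=3 d=1 new=(8,7) → add node 9 parent=3 cost=7
11. q=(6,11) nearest=6 d=1 new=(6,11) → add node 10 parent=6 cost=9
12. q=(3,25) nearest=8 d=14 new=(9,13) → add node 11 parent=8 cost=12
13. q=(13,21) nearest=11 d=8 new=(11,15) → add node 12 parent=11 cost=14
14. q=(3,24) nearest=12 d=9 new=(9,17) → add node 13 parent=12 cost=16
15. q=(1,1) nearest=0 d=1 new=(1,1) → add node 14 parent=0 cost=1

Parent of node 9: 3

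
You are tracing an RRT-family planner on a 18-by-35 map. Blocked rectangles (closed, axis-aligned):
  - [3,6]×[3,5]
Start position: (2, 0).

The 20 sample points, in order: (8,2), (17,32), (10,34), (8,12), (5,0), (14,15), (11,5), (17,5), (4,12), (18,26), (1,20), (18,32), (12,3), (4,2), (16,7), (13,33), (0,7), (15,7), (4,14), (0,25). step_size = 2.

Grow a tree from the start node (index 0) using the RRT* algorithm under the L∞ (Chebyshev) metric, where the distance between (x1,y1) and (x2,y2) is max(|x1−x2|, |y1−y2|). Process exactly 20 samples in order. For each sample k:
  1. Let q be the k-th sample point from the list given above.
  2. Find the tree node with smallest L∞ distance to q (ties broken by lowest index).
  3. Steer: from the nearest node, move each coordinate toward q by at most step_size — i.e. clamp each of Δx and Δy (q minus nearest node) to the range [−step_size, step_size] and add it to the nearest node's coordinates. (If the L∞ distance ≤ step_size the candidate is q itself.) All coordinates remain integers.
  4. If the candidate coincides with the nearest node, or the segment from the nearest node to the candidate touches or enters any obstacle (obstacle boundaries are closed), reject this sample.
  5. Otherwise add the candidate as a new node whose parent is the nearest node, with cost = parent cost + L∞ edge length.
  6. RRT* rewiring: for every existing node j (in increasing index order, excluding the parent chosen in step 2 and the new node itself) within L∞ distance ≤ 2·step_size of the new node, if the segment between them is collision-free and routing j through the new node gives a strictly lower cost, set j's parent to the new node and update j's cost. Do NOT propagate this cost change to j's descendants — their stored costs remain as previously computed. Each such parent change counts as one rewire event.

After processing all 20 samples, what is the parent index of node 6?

1. q=(8,2) nearest=0 d=6 new=(4,2) → add node 1 parent=0 cost=2
2. q=(17,32) nearest=1 d=30 new=(6,4) → blocked by [3,6]×[3,5], reject
3. q=(10,34) nearest=1 d=32 new=(6,4) → blocked by [3,6]×[3,5], reject
4. q=(8,12) nearest=1 d=10 new=(6,4) → blocked by [3,6]×[3,5], reject
5. q=(5,0) nearest=1 d=2 new=(5,0) → add node 2 parent=1 cost=4
6. q=(14,15) nearest=1 d=13 new=(6,4) → blocked by [3,6]×[3,5], reject
7. q=(11,5) nearest=2 d=6 new=(7,2) → add node 3 parent=2 cost=6
8. q=(17,5) nearest=3 d=10 new=(9,4) → add node 4 parent=3 cost=8
9. q=(4,12) nearest=4 d=8 new=(7,6) → add node 5 parent=4 cost=10
10. q=(18,26) nearest=5 d=20 new=(9,8) → add node 6 parent=5 cost=12
11. q=(1,20) nearest=6 d=12 new=(7,10) → add node 7 parent=6 cost=14
12. q=(18,32) nearest=7 d=22 new=(9,12) → add node 8 parent=7 cost=16
13. q=(12,3) nearest=4 d=3 new=(11,3) → add node 9 parent=4 cost=10
14. q=(4,2) nearest=1 d=0 → coincident, reject
15. q=(16,7) nearest=9 d=5 new=(13,5) → add node 10 parent=9 cost=12
16. q=(13,33) nearest=8 d=21 new=(11,14) → add node 11 parent=8 cost=18
17. q=(0,7) nearest=1 d=5 new=(2,4) → blocked by [3,6]×[3,5], reject
18. q=(15,7) nearest=10 d=2 new=(15,7) → add node 12 parent=10 cost=14
19. q=(4,14) nearest=7 d=4 new=(5,12) → add node 13 parent=7 cost=16
20. q=(0,25) nearest=11 d=11 new=(9,16) → add node 14 parent=11 cost=20

Parent of node 6: 5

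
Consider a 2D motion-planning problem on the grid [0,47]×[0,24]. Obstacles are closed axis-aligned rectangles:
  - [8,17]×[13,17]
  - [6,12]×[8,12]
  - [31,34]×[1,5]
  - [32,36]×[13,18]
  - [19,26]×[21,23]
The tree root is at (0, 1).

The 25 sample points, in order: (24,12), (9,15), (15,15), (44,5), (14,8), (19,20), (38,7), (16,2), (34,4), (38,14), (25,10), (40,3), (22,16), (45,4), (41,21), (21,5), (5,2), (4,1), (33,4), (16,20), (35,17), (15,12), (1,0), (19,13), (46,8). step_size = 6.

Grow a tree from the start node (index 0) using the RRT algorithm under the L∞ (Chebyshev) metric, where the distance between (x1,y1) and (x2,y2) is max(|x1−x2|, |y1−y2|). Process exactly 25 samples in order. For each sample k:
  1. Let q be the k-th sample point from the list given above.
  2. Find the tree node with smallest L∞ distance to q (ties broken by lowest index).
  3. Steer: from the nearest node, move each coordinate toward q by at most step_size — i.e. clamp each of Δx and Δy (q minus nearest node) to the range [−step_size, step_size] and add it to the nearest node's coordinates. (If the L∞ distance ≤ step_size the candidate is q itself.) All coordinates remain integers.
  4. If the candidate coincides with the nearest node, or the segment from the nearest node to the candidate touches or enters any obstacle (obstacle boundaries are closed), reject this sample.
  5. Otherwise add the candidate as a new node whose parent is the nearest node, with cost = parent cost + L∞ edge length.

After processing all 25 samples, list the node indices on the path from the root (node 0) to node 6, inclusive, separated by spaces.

1. q=(24,12) nearest=0 d=24 new=(6,7) → add node 1 parent=0 cost=6
2. q=(9,15) nearest=1 d=8 new=(9,13) → blocked by [8,17]×[13,17], reject
3. q=(15,15) nearest=1 d=9 new=(12,13) → blocked by [8,17]×[13,17], reject
4. q=(44,5) nearest=1 d=38 new=(12,5) → add node 2 parent=1 cost=12
5. q=(14,8) nearest=2 d=3 new=(14,8) → add node 3 parent=2 cost=15
6. q=(19,20) nearest=3 d=12 new=(19,14) → add node 4 parent=3 cost=21
7. q=(38,7) nearest=4 d=19 new=(25,8) → add node 5 parent=4 cost=27
8. q=(16,2) nearest=2 d=4 new=(16,2) → add node 6 parent=2 cost=16
9. q=(34,4) nearest=5 d=9 new=(31,4) → blocked by [31,34]×[1,5], reject
10. q=(38,14) nearest=5 d=13 new=(31,14) → add node 7 parent=5 cost=33
11. q=(25,10) nearest=5 d=2 new=(25,10) → add node 8 parent=5 cost=29
12. q=(40,3) nearest=7 d=11 new=(37,8) → blocked by [32,36]×[13,18], reject
13. q=(22,16) nearest=4 d=3 new=(22,16) → add node 9 parent=4 cost=24
14. q=(45,4) nearest=7 d=14 new=(37,8) → blocked by [32,36]×[13,18], reject
15. q=(41,21) nearest=7 d=10 new=(37,20) → blocked by [32,36]×[13,18], reject
16. q=(21,5) nearest=5 d=4 new=(21,5) → add node 10 parent=5 cost=31
17. q=(5,2) nearest=0 d=5 new=(5,2) → add node 11 parent=0 cost=5
18. q=(4,1) nearest=11 d=1 new=(4,1) → add node 12 parent=11 cost=6
19. q=(33,4) nearest=5 d=8 new=(31,4) → blocked by [31,34]×[1,5], reject
20. q=(16,20) nearest=4 d=6 new=(16,20) → add node 13 parent=4 cost=27
21. q=(35,17) nearest=7 d=4 new=(35,17) → blocked by [32,36]×[13,18], reject
22. q=(15,12) nearest=3 d=4 new=(15,12) → add node 14 parent=3 cost=19
23. q=(1,0) nearest=0 d=1 new=(1,0) → add node 15 parent=0 cost=1
24. q=(19,13) nearest=4 d=1 new=(19,13) → add node 16 parent=4 cost=22
25. q=(46,8) nearest=7 d=15 new=(37,8) → blocked by [32,36]×[13,18], reject

Path: 0 1 2 6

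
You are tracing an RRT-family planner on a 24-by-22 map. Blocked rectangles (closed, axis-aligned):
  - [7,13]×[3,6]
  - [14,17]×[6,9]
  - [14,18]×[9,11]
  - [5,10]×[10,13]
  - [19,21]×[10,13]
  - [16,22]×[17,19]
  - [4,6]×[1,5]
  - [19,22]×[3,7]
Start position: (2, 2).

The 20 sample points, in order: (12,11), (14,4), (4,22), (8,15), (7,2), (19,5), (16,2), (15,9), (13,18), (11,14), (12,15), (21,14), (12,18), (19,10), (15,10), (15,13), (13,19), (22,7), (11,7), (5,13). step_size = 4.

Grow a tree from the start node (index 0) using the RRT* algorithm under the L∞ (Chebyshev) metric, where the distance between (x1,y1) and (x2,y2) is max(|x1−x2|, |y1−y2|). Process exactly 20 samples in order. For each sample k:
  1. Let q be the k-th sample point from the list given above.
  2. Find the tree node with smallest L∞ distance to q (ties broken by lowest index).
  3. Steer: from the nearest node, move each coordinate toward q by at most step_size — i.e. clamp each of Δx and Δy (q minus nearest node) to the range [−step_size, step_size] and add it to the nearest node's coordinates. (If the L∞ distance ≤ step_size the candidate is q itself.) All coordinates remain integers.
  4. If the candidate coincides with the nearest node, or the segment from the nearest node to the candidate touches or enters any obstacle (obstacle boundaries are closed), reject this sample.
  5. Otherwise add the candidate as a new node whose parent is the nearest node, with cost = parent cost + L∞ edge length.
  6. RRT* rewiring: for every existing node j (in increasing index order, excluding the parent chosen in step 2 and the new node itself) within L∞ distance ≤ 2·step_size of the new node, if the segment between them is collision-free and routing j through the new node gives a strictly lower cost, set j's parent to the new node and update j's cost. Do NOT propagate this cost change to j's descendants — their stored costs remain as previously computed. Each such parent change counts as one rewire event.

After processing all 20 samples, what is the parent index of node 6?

Parent of node 6: 2

1. q=(12,11) nearest=0 d=10 new=(6,6) → blocked by [4,6]×[1,5], reject
2. q=(14,4) nearest=0 d=12 new=(6,4) → blocked by [4,6]×[1,5], reject
3. q=(4,22) nearest=0 d=20 new=(4,6) → add node 1 parent=0 cost=4
4. q=(8,15) nearest=1 d=9 new=(8,10) → blocked by [5,10]×[10,13], reject
5. q=(7,2) nearest=1 d=4 new=(7,2) → blocked by [4,6]×[1,5], reject
6. q=(19,5) nearest=1 d=15 new=(8,5) → blocked by [7,13]×[3,6], reject
7. q=(16,2) nearest=1 d=12 new=(8,2) → blocked by [7,13]×[3,6], reject
8. q=(15,9) nearest=1 d=11 new=(8,9) → add node 2 parent=1 cost=8
9. q=(13,18) nearest=2 d=9 new=(12,13) → blocked by [5,10]×[10,13], reject
10. q=(11,14) nearest=2 d=5 new=(11,13) → blocked by [5,10]×[10,13], reject
11. q=(12,15) nearest=2 d=6 new=(12,13) → blocked by [5,10]×[10,13], reject
12. q=(21,14) nearest=2 d=13 new=(12,13) → blocked by [5,10]×[10,13], reject
13. q=(12,18) nearest=2 d=9 new=(12,13) → blocked by [5,10]×[10,13], reject
14. q=(19,10) nearest=2 d=11 new=(12,10) → add node 3 parent=2 cost=12
15. q=(15,10) nearest=3 d=3 new=(15,10) → blocked by [14,18]×[9,11], reject
16. q=(15,13) nearest=3 d=3 new=(15,13) → add node 4 parent=3 cost=15
17. q=(13,19) nearest=4 d=6 new=(13,17) → add node 5 parent=4 cost=19
18. q=(22,7) nearest=4 d=7 new=(19,9) → blocked by [14,18]×[9,11], reject
19. q=(11,7) nearest=2 d=3 new=(11,7) → add node 6 parent=2 cost=11
20. q=(5,13) nearest=2 d=4 new=(5,13) → blocked by [5,10]×[10,13], reject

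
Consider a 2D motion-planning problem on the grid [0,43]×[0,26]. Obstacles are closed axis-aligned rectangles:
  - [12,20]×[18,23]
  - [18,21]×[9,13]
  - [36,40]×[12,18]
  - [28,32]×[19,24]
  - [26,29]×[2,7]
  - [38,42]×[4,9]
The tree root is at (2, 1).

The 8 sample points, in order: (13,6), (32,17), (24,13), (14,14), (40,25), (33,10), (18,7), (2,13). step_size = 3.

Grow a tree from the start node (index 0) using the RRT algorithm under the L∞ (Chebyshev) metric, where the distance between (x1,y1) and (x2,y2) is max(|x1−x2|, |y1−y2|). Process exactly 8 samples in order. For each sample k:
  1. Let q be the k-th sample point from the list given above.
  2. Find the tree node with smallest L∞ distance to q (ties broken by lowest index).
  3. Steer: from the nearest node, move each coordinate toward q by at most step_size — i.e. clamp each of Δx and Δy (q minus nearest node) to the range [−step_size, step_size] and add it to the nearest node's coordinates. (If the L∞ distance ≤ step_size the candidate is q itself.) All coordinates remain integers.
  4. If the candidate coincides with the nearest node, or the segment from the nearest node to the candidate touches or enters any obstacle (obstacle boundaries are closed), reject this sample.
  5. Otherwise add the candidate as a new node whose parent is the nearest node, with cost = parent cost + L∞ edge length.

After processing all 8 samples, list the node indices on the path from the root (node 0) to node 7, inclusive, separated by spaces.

Path: 0 1 2 7

1. q=(13,6) nearest=0 d=11 new=(5,4) → add node 1 parent=0 cost=3
2. q=(32,17) nearest=1 d=27 new=(8,7) → add node 2 parent=1 cost=6
3. q=(24,13) nearest=2 d=16 new=(11,10) → add node 3 parent=2 cost=9
4. q=(14,14) nearest=3 d=4 new=(14,13) → add node 4 parent=3 cost=12
5. q=(40,25) nearest=4 d=26 new=(17,16) → add node 5 parent=4 cost=15
6. q=(33,10) nearest=5 d=16 new=(20,13) → blocked by [18,21]×[9,13], reject
7. q=(18,7) nearest=4 d=6 new=(17,10) → add node 6 parent=4 cost=15
8. q=(2,13) nearest=2 d=6 new=(5,10) → add node 7 parent=2 cost=9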